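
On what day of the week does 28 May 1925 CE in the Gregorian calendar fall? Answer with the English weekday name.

Since JDN mod 7 = 3 (0 = Monday), the day is Thursday.

Thursday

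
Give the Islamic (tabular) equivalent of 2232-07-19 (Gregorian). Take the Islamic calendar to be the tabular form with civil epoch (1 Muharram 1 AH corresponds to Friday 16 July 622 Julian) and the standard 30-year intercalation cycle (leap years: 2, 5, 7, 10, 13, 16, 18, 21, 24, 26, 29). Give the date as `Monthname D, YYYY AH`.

Jumada al-Awwal 30, 1660 AH

Both dates share Julian Day Number 2536481; in the tabular Islamic calendar that is 30 Jumada al-Awwal 1660 AH.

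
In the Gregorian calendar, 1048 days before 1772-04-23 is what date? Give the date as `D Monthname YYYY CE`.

10 June 1769 CE

The starting date is JDN 2368383; 2368383 − 1048 = 2367335.
JDN 2367335 corresponds to 10 June 1769 CE.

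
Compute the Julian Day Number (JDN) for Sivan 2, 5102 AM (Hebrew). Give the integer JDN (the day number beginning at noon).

2211351

Equivalently 16 May 1342 (proleptic Gregorian).
JDN 2451545 is 1 January 2000 CE (Gregorian); the target day is −240194 days from there, so JDN = 2211351.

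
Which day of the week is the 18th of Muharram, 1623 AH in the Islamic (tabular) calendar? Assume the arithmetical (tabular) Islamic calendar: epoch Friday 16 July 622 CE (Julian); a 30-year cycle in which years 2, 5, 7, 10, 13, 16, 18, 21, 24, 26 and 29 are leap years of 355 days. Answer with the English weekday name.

In the Gregorian calendar this is 17 April 2196 (JDN 2523240).
2523240 ≡ 6 (mod 7); counting from Monday = 0 gives Sunday.

Sunday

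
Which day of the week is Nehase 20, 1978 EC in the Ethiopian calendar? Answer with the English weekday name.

This is JDN 2446669 (26 August 1986 Gregorian).
Since JDN mod 7 = 1 (0 = Monday), the day is Tuesday.

Tuesday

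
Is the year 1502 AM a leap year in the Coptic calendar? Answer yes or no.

no

1502 mod 4 = 2; in the Coptic calendar a year is leap when year mod 4 = 3, so it is a common year.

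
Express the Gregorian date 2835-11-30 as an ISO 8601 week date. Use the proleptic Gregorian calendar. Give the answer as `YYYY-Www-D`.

2835-W48-5

The weekday is Friday (ISO weekday 5).
That Friday belongs to ISO week 48 of ISO year 2835.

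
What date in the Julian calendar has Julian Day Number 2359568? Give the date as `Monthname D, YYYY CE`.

February 23, 1748 CE

JDN 2359568 is 5 March 1748 in the Gregorian calendar.
In the Julian calendar that day is February 23, 1748 CE.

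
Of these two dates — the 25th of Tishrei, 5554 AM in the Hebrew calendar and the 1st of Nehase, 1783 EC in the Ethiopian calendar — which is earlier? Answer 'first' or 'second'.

second

The two dates have Julian Day Numbers 2376214 and 2375426 respectively.
Since 2375426 < 2376214, the second date comes first.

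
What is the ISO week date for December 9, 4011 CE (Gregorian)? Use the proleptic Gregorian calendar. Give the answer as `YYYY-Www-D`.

The weekday is Friday (ISO weekday 5).
That Friday belongs to ISO week 49 of ISO year 4011.

4011-W49-5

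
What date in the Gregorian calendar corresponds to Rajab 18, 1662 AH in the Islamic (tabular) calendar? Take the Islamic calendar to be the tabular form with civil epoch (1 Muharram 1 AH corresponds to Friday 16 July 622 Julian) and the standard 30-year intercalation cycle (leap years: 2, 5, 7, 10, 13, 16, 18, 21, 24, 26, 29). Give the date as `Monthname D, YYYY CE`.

August 14, 2234 CE

Julian Day Number of the source date = 2537237.
Converting JDN 2537237 to the Gregorian calendar gives 14 August 2234 CE.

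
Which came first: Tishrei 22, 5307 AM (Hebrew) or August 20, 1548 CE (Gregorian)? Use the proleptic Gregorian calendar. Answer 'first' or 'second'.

The two dates have Julian Day Numbers 2285995 and 2286687 respectively.
Since 2285995 < 2286687, the first date comes first.

first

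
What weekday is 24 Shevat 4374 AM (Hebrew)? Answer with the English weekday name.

Saturday

This is JDN 1945361 (12 February 614 Gregorian).
1945361 ≡ 5 (mod 7); counting from Monday = 0 gives Saturday.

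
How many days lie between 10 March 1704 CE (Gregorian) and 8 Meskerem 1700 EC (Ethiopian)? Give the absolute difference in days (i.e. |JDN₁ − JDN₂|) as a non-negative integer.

First date → JDN 2343502; second date → JDN 2344788.
The interval is |2343502 − 2344788| = 1286 days.

1286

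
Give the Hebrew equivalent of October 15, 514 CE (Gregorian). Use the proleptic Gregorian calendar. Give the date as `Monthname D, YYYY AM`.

Both dates share Julian Day Number 1909082; in the Hebrew calendar that is 8 Cheshvan 4275 AM.

Cheshvan 8, 4275 AM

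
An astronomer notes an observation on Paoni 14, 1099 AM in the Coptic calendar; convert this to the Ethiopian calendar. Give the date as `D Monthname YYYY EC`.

14 Sene 1375 EC

The source date corresponds to 16 June 1383 in the proleptic Gregorian calendar (JDN 2226357).
That day falls on 14 Sene 1375 EC in the Ethiopian calendar.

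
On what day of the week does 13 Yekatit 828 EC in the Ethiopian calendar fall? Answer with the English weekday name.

Tuesday

Equivalently 12 February 836 Gregorian, JDN 2026445.
JDN 2026445 mod 7 = 1, and JDN 0 was a Monday, so this is a Tuesday.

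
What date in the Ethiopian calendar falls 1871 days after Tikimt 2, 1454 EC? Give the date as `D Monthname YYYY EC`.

Counting 1871 days forward from JDN 2254960 reaches JDN 2256831, which is 17 Hidar 1459 EC.

17 Hidar 1459 EC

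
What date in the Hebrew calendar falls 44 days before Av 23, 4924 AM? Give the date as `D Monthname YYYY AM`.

Counting 44 days back from JDN 2146434 reaches JDN 2146390, which is 8 Tammuz 4924 AM.

8 Tammuz 4924 AM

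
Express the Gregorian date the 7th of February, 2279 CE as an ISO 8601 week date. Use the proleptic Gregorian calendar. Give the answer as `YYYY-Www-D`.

2279-W06-5

The weekday is Friday (ISO weekday 5).
That Friday belongs to ISO week 6 of ISO year 2279.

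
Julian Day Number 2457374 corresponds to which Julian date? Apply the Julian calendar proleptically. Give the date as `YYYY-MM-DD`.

The Gregorian equivalent of JDN 2457374 is 17 December 2015.
In the Julian calendar that day is 2015-12-04.

2015-12-04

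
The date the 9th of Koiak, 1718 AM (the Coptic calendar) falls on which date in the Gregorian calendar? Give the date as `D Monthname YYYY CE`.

Julian Day Number of the source date = 2452262.
Converting JDN 2452262 to the Gregorian calendar gives 18 December 2001 CE.

18 December 2001 CE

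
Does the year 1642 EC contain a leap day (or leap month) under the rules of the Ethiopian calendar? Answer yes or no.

1642 mod 4 = 2; in the Ethiopian calendar a year is leap when year mod 4 = 3, so it is a common year.

no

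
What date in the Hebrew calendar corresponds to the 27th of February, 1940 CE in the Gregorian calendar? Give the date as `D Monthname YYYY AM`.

18 Adar I 5700 AM

Both dates share Julian Day Number 2429687; in the Hebrew calendar that is 18 Adar I 5700 AM.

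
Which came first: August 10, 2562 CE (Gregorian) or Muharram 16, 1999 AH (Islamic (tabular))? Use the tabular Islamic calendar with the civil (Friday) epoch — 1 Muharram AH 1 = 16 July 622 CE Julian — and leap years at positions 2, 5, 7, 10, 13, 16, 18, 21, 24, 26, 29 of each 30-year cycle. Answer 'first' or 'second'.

First date → JDN 2657033; second date → JDN 2656480.
JDN 2656480 < JDN 2657033, so the second date is earlier.

second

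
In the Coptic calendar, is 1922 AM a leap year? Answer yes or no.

1922 mod 4 = 2; in the Coptic calendar a year is leap when year mod 4 = 3, so it is a common year.

no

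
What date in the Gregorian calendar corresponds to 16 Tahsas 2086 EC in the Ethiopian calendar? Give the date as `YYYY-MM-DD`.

2093-12-25

Julian Day Number of the source date = 2485872.
Converting JDN 2485872 to the Gregorian calendar gives 25 December 2093 CE.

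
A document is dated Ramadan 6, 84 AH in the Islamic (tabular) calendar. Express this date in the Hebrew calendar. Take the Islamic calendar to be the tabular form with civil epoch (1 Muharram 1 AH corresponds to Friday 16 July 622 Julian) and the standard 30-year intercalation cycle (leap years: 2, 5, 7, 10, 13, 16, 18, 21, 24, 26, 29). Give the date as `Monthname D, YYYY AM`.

Julian Day Number of the source date = 1978093.
Converting JDN 1978093 to the Hebrew calendar gives 6 Tishrei 4464 AM.

Tishrei 6, 4464 AM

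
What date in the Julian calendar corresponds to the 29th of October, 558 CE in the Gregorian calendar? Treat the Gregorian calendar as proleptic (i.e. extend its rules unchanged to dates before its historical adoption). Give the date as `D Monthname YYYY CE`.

27 October 558 CE

The Julian–Gregorian offset here is 2 days (Julian trailing).
29 October 558 Gregorian − 2 days → 27 October 558 Julian.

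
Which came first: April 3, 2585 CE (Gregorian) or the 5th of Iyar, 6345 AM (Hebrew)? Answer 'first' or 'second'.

First date → JDN 2665305; second date → JDN 2665327.
JDN 2665305 < JDN 2665327, so the first date is earlier.

first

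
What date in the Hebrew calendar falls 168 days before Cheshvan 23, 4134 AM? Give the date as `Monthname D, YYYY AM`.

Sivan 3, 4133 AM

The starting date is JDN 1857596; 1857596 − 168 = 1857428.
JDN 1857428 corresponds to Sivan 3, 4133 AM.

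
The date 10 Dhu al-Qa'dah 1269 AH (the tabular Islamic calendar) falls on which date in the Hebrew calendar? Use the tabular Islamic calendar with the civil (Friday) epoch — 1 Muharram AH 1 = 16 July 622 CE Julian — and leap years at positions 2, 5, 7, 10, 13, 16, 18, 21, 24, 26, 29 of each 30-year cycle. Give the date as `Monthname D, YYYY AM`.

Av 11, 5613 AM

Julian Day Number of the source date = 2398081.
Converting JDN 2398081 to the Hebrew calendar gives 11 Av 5613 AM.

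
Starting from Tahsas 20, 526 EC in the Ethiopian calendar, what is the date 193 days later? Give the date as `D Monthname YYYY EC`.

Counting 193 days forward from JDN 1916086 reaches JDN 1916279, which is 3 Hamle 526 EC.

3 Hamle 526 EC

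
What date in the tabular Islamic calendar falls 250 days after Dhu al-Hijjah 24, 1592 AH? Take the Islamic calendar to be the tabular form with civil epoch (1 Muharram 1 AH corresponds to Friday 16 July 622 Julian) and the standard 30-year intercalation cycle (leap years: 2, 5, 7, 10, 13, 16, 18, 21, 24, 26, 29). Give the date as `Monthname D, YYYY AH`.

Ramadan 8, 1593 AH

The starting date is JDN 2512585; 2512585 + 250 = 2512835.
JDN 2512835 corresponds to Ramadan 8, 1593 AH.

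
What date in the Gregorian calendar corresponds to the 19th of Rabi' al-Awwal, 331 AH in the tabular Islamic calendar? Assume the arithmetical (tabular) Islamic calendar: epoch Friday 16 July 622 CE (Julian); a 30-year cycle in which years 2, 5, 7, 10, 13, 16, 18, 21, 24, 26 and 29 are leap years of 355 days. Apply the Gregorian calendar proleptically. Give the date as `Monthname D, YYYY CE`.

Julian Day Number of the source date = 2065458.
Converting JDN 2065458 to the Gregorian calendar gives 6 December 942 CE.

December 6, 942 CE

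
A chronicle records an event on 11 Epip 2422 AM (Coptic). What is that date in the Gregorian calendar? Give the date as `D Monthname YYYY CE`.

24 July 2706 CE

Julian Day Number of the source date = 2709610.
Converting JDN 2709610 to the Gregorian calendar gives 24 July 2706 CE.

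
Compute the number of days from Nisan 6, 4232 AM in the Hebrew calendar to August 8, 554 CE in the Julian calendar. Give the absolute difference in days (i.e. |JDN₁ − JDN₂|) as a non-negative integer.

JDN of the first date = 1893546.
JDN of the second date = 1923626.
|1923626 − 1893546| = 30080.

30080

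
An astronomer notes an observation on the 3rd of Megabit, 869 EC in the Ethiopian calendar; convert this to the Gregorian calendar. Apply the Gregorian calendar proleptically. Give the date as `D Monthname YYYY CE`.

Both dates share Julian Day Number 2041440; in the Gregorian calendar that is 3 March 877 CE.

3 March 877 CE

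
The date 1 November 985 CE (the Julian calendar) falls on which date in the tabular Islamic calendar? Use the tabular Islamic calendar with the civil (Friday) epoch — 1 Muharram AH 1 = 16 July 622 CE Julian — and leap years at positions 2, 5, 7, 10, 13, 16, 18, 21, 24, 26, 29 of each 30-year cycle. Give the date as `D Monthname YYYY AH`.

14 Jumada al-Thani 375 AH

Julian Day Number of the source date = 2081134.
Converting JDN 2081134 to the tabular Islamic calendar gives 14 Jumada al-Thani 375 AH.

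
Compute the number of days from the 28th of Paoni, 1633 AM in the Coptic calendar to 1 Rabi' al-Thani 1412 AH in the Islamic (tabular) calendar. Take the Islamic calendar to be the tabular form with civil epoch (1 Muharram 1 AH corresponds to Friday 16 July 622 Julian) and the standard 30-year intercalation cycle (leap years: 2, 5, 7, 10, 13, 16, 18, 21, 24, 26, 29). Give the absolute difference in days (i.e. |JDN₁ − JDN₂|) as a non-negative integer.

27125

JDN of the first date = 2421415.
JDN of the second date = 2448540.
|2448540 − 2421415| = 27125.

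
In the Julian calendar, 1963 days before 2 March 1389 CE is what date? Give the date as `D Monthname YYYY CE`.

17 October 1383 CE

The starting date is JDN 2228451; 2228451 − 1963 = 2226488.
JDN 2226488 corresponds to 17 October 1383 CE.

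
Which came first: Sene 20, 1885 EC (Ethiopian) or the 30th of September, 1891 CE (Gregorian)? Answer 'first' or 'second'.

The two dates have Julian Day Numbers 2412641 and 2412006 respectively.
Since 2412006 < 2412641, the second date comes first.

second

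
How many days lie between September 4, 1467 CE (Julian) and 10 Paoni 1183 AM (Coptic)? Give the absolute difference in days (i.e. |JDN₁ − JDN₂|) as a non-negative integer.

JDN of the first date = 2257126.
JDN of the second date = 2257034.
|2257034 − 2257126| = 92.

92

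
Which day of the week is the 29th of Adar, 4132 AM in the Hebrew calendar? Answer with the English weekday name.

Equivalently 22 March 372 Gregorian, JDN 1857011.
Since JDN mod 7 = 2 (0 = Monday), the day is Wednesday.

Wednesday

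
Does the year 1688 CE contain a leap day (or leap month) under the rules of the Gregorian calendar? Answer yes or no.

yes

1688 is divisible by 4 and not by 100, so it is a leap year.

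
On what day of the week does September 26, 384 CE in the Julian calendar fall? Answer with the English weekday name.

This is JDN 1861583 (27 September 384 Gregorian).
1861583 ≡ 3 (mod 7); counting from Monday = 0 gives Thursday.

Thursday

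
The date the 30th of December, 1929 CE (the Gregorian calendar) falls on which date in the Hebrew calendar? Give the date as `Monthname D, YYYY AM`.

Both dates share Julian Day Number 2425976; in the Hebrew calendar that is 28 Kislev 5690 AM.

Kislev 28, 5690 AM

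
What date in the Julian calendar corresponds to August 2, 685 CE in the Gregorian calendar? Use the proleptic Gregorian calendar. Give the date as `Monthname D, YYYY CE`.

July 30, 685 CE

At this point the Julian calendar is 3 days behind the Gregorian.
2 August 685 Gregorian − 3 days → 30 July 685 Julian.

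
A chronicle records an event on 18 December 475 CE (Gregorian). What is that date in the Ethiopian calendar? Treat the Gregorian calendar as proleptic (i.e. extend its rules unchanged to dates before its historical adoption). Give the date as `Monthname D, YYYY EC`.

Julian Day Number of the source date = 1894902.
Converting JDN 1894902 to the Ethiopian calendar gives 20 Tahsas 468 EC.

Tahsas 20, 468 EC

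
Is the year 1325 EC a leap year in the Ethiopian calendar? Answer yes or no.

no

1325 mod 4 = 1; in the Ethiopian calendar a year is leap when year mod 4 = 3, so it is a common year.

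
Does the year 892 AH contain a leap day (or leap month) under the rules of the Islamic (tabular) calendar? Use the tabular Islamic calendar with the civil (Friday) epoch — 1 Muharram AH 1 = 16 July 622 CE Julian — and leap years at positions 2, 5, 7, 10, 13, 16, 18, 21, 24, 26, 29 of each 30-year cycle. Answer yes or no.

no

Year 892 AH is year 22 of its 30-year cycle; leap positions are 2, 5, 7, 10, 13, 16, 18, 21, 24, 26, 29, so it is a common year (354 days).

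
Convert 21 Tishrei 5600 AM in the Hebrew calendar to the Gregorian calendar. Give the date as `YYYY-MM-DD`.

1839-09-29

Julian Day Number of the source date = 2393012.
Converting JDN 2393012 to the Gregorian calendar gives 29 September 1839 CE.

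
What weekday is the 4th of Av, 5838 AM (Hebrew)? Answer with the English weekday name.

Equivalently 14 July 2078 Gregorian, JDN 2480229.
2480229 ≡ 3 (mod 7); counting from Monday = 0 gives Thursday.

Thursday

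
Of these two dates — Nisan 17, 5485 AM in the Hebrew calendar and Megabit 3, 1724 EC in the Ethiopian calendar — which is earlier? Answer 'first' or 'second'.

first

Converting both to JDN: 2351193 vs 2353729; the smaller is the first.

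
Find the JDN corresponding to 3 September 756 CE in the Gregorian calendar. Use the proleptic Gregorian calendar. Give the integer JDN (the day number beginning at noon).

1997429

JDN 2299161 is 15 October 1582 CE (Gregorian); the target day is −301732 days from there, so JDN = 1997429.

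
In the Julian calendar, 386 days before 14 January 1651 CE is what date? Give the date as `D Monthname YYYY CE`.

24 December 1649 CE

JDN of 14 January 1651 CE = 2324099.
2324099 − 386 = 2323713.
JDN 2323713 in the Julian calendar is 24 December 1649 CE.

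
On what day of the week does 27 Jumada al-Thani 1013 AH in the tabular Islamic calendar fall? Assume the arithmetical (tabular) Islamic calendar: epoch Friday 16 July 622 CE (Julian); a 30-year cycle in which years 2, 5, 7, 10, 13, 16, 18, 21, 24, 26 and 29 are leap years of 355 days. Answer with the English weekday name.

In the Gregorian calendar this is 20 November 1604 (JDN 2307233).
2307233 ≡ 5 (mod 7); counting from Monday = 0 gives Saturday.

Saturday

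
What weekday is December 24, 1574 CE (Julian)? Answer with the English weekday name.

In the proleptic Gregorian calendar this is 3 January 1575 (JDN 2296319).
Since JDN mod 7 = 4 (0 = Monday), the day is Friday.

Friday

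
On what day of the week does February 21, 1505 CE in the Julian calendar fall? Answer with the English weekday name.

In the proleptic Gregorian calendar this is 3 March 1505 (JDN 2270811).
JDN 2270811 mod 7 = 4, and JDN 0 was a Monday, so this is a Friday.

Friday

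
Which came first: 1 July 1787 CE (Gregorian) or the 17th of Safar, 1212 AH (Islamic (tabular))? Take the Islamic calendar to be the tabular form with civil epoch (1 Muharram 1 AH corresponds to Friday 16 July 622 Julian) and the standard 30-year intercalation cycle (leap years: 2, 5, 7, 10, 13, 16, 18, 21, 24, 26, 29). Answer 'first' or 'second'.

First date → JDN 2373930; second date → JDN 2377624.
JDN 2373930 < JDN 2377624, so the first date is earlier.

first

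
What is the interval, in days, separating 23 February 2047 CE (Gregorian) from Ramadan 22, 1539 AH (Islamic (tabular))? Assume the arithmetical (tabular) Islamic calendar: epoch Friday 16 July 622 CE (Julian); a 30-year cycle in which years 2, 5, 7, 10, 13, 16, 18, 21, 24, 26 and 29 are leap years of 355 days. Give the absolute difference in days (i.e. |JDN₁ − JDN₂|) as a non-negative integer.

First date → JDN 2468765; second date → JDN 2493713.
The interval is |2468765 − 2493713| = 24948 days.

24948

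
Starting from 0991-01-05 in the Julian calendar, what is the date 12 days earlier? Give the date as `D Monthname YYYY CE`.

24 December 990 CE

JDN of 0991-01-05 = 2083025.
2083025 − 12 = 2083013.
JDN 2083013 in the Julian calendar is 24 December 990 CE.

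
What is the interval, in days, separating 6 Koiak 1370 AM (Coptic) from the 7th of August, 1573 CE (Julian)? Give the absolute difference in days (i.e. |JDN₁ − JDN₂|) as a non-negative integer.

29337

First date → JDN 2325152; second date → JDN 2295815.
The interval is |2325152 − 2295815| = 29337 days.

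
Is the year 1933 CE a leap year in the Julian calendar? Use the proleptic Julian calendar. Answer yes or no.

no

1933 mod 4 = 1, so it is a common year in the Julian calendar.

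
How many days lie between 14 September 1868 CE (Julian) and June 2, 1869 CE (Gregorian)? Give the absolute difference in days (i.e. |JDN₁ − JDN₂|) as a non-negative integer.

First date → JDN 2403602; second date → JDN 2403851.
The interval is |2403602 − 2403851| = 249 days.

249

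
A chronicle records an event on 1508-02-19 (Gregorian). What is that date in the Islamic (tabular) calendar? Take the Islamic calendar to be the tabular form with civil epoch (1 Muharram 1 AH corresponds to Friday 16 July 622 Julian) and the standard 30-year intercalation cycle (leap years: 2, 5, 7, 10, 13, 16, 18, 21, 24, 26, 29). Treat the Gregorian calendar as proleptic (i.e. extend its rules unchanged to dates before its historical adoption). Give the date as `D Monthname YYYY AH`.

Julian Day Number of the source date = 2271894.
Converting JDN 2271894 to the tabular Islamic calendar gives 7 Shawwal 913 AH.

7 Shawwal 913 AH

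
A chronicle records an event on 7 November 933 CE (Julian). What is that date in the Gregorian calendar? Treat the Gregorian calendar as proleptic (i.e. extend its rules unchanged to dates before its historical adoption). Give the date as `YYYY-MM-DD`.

0933-11-12

The Julian–Gregorian offset here is 5 days (Julian trailing).
7 November 933 Julian + 5 days → 12 November 933 Gregorian.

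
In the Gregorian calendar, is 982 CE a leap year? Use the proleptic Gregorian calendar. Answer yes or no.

no

982 is not divisible by 4, so it is a common year.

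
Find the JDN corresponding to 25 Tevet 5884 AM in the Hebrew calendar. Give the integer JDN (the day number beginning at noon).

2496846

In the Gregorian calendar the same day is 12 January 2124.
JDN 2299161 is 15 October 1582 CE (Gregorian); the target day is +197685 days from there, so JDN = 2496846.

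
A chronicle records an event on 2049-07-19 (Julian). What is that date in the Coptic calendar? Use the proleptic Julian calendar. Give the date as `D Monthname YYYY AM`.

25 Epip 1765 AM

The source date corresponds to 1 August 2049 in the Gregorian calendar (JDN 2469655).
That day falls on 25 Epip 1765 AM in the Coptic calendar.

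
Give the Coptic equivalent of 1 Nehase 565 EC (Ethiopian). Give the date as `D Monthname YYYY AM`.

1 Mesori 289 AM

The source date corresponds to 27 July 573 in the proleptic Gregorian calendar (JDN 1930552).
That day falls on 1 Mesori 289 AM in the Coptic calendar.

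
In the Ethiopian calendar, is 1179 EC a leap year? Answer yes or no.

1179 mod 4 = 3; in the Ethiopian calendar a year is leap when year mod 4 = 3, so it is a leap year.

yes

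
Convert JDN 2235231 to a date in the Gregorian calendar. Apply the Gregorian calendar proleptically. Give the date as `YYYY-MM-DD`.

1407-10-03

Counting from JDN 2299161 = 15 Oct 1582 gives an offset of -63930 days.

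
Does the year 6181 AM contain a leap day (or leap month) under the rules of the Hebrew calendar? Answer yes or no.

yes

Hebrew year 6181 is year 6 of its 19-year Metonic cycle; leap years are at positions 3, 6, 8, 11, 14, 17, 19, so it is a leap year (13 months).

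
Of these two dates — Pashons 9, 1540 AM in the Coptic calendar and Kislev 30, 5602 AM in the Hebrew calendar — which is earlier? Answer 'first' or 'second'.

first

The two dates have Julian Day Numbers 2387398 and 2393818 respectively.
Since 2387398 < 2393818, the first date comes first.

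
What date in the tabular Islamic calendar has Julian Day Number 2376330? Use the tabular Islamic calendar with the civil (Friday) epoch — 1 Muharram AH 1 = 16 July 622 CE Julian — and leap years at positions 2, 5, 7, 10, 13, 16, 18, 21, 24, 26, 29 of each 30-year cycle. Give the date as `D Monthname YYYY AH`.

22 Jumada al-Thani 1208 AH

The Gregorian equivalent of JDN 2376330 is 25 January 1794.
In the tabular Islamic calendar that day is 22 Jumada al-Thani 1208 AH.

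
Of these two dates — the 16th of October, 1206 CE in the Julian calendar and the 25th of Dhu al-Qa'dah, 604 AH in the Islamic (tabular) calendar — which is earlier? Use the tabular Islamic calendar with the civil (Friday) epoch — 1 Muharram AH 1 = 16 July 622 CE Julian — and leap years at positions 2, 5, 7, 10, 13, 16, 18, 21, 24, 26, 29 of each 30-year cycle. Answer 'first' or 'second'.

first

First date → JDN 2161838; second date → JDN 2162442.
JDN 2161838 < JDN 2162442, so the first date is earlier.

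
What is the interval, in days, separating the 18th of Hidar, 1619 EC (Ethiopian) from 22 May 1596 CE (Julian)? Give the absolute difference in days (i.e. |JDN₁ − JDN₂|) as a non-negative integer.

First date → JDN 2315272; second date → JDN 2304139.
The interval is |2315272 − 2304139| = 11133 days.

11133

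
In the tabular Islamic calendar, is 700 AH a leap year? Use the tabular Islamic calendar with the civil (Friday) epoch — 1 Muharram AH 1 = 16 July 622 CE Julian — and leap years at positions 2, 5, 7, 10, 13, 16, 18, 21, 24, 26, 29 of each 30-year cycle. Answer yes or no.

Year 700 AH is year 10 of its 30-year cycle; leap positions are 2, 5, 7, 10, 13, 16, 18, 21, 24, 26, 29, so it is a leap year (355 days).

yes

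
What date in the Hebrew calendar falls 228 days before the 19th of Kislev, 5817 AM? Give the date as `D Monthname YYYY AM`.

27 Nisan 5816 AM

The starting date is JDN 2472330; 2472330 − 228 = 2472102.
JDN 2472102 corresponds to 27 Nisan 5816 AM.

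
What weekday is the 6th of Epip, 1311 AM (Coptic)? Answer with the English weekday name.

Monday

Equivalently 10 July 1595 Gregorian, JDN 2303812.
2303812 ≡ 0 (mod 7); counting from Monday = 0 gives Monday.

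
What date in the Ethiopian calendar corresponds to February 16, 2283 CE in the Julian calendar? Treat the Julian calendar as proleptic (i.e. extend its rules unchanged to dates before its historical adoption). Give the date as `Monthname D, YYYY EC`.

Julian Day Number of the source date = 2554970.
Converting JDN 2554970 to the Ethiopian calendar gives 22 Yekatit 2275 EC.

Yekatit 22, 2275 EC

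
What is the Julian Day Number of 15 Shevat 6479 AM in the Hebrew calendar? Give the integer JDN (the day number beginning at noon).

2714180

Equivalently 27 January 2719 (Gregorian).
JDN 2299161 is 15 October 1582 CE (Gregorian); the target day is +415019 days from there, so JDN = 2714180.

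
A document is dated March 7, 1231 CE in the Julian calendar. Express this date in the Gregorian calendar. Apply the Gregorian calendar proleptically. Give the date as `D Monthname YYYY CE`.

14 March 1231 CE

The Julian–Gregorian offset here is 7 days (Julian trailing).
7 March 1231 Julian + 7 days → 14 March 1231 Gregorian.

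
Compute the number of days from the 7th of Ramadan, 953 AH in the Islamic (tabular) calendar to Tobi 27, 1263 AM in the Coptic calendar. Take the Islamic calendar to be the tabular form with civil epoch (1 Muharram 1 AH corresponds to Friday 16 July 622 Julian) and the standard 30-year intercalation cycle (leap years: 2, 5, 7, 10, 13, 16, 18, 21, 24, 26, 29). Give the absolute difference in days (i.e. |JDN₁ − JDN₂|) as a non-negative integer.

First date → JDN 2286039; second date → JDN 2286121.
The interval is |2286039 − 2286121| = 82 days.

82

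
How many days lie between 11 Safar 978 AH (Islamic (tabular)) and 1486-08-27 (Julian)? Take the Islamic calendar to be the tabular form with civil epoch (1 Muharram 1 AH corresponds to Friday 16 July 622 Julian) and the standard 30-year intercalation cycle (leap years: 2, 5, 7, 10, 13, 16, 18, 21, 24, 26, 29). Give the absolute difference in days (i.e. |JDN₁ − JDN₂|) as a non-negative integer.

First date → JDN 2294696; second date → JDN 2264058.
The interval is |2294696 − 2264058| = 30638 days.

30638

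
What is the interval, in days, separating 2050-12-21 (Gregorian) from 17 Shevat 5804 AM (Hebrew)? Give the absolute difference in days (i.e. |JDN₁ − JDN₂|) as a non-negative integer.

2501

First date → JDN 2470162; second date → JDN 2467661.
The interval is |2470162 − 2467661| = 2501 days.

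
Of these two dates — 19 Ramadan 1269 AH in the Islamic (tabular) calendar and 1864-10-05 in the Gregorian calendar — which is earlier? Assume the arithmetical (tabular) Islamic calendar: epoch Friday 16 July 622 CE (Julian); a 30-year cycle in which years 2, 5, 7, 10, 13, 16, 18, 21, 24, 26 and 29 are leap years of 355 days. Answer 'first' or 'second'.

Converting both to JDN: 2398031 vs 2402150; the smaller is the first.

first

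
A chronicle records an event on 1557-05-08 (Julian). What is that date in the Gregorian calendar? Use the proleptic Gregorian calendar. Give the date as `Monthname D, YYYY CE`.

At this point the Julian calendar is 10 days behind the Gregorian.
8 May 1557 Julian + 10 days → 18 May 1557 Gregorian.

May 18, 1557 CE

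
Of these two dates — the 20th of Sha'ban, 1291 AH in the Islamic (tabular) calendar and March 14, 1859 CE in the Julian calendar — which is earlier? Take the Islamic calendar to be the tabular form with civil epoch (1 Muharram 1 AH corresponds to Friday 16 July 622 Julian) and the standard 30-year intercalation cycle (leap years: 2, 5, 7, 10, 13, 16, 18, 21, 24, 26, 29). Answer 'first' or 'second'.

First date → JDN 2405799; second date → JDN 2400130.
JDN 2400130 < JDN 2405799, so the second date is earlier.

second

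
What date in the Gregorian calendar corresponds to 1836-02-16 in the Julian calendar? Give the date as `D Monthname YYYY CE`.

28 February 1836 CE

At this point the Julian calendar is 12 days behind the Gregorian.
16 February 1836 Julian + 12 days → 28 February 1836 Gregorian.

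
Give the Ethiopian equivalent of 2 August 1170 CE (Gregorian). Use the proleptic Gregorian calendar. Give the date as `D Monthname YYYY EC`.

Both dates share Julian Day Number 2148607; in the Ethiopian calendar that is 2 Nehase 1162 EC.

2 Nehase 1162 EC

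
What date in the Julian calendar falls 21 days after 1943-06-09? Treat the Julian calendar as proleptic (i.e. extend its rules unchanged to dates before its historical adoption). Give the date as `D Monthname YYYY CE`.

30 June 1943 CE

Counting 21 days forward from JDN 2430898 reaches JDN 2430919, which is 30 June 1943 CE.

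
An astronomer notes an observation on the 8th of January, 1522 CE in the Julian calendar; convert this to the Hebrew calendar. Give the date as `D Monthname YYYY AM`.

10 Shevat 5282 AM

The source date corresponds to 18 January 1522 in the proleptic Gregorian calendar (JDN 2276976).
That day falls on 10 Shevat 5282 AM in the Hebrew calendar.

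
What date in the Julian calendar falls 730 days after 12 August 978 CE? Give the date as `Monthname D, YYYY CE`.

August 11, 980 CE

Counting 730 days forward from JDN 2078496 reaches JDN 2079226, which is August 11, 980 CE.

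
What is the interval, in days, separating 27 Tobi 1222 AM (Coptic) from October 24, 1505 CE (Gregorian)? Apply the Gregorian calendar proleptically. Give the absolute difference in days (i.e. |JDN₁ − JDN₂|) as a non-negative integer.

First date → JDN 2271146; second date → JDN 2271046.
The interval is |2271146 − 2271046| = 100 days.

100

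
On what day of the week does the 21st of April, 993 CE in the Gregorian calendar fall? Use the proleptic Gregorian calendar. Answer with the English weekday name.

Sunday

Since JDN mod 7 = 6 (0 = Monday), the day is Sunday.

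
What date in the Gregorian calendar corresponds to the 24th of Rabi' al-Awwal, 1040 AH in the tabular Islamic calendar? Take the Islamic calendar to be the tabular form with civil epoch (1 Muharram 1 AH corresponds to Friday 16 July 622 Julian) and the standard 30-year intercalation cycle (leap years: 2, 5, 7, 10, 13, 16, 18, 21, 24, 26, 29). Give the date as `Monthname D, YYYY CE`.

Julian Day Number of the source date = 2316709.
Converting JDN 2316709 to the Gregorian calendar gives 31 October 1630 CE.

October 31, 1630 CE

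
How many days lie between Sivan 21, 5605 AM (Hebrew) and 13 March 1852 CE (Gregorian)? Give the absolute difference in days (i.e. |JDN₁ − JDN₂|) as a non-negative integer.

JDN of the first date = 2395109.
JDN of the second date = 2397561.
|2397561 − 2395109| = 2452.

2452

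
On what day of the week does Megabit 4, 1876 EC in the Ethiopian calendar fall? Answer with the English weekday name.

This is JDN 2409248 (12 March 1884 Gregorian).
Since JDN mod 7 = 2 (0 = Monday), the day is Wednesday.

Wednesday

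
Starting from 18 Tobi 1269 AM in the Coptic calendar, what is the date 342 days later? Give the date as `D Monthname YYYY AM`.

25 Koiak 1270 AM

The starting date is JDN 2288304; 2288304 + 342 = 2288646.
JDN 2288646 corresponds to 25 Koiak 1270 AM.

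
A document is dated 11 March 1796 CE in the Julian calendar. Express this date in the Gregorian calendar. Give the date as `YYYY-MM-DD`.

1796-03-22

For dates in this range the Gregorian date is 11 days ahead of the Julian.
11 March 1796 Julian + 11 days → 22 March 1796 Gregorian.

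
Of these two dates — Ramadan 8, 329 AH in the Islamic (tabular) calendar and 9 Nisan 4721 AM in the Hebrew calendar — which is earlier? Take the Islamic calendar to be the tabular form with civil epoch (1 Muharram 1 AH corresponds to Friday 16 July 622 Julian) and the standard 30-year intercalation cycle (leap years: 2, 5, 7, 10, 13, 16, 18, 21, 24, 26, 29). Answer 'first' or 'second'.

first

First date → JDN 2064915; second date → JDN 2072151.
JDN 2064915 < JDN 2072151, so the first date is earlier.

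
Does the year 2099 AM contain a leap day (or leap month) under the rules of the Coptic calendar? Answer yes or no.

yes

2099 mod 4 = 3; in the Coptic calendar a year is leap when year mod 4 = 3, so it is a leap year.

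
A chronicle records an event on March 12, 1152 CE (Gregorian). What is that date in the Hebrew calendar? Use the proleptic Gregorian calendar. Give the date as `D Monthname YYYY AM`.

27 Adar 4912 AM

Both dates share Julian Day Number 2141890; in the Hebrew calendar that is 27 Adar 4912 AM.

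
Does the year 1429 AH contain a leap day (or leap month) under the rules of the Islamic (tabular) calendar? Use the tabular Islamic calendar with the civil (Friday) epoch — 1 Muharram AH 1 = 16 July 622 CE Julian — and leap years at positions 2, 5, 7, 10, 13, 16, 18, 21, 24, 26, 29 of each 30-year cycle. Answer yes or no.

no

Year 1429 AH is year 19 of its 30-year cycle; leap positions are 2, 5, 7, 10, 13, 16, 18, 21, 24, 26, 29, so it is a common year (354 days).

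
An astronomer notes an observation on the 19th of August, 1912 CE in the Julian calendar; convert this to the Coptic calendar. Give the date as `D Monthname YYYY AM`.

26 Mesori 1628 AM

The source date corresponds to 1 September 1912 in the Gregorian calendar (JDN 2419647).
That day falls on 26 Mesori 1628 AM in the Coptic calendar.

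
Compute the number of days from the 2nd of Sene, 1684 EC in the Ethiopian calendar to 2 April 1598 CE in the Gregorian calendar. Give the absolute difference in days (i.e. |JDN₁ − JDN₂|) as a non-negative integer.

34399

JDN of the first date = 2339208.
JDN of the second date = 2304809.
|2304809 − 2339208| = 34399.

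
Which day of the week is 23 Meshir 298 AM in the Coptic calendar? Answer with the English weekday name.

Tuesday

In the proleptic Gregorian calendar this is 19 February 582 (JDN 1933681).
Since JDN mod 7 = 1 (0 = Monday), the day is Tuesday.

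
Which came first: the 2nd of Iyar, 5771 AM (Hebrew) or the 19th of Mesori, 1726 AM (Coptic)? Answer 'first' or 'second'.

First date → JDN 2455688; second date → JDN 2455434.
JDN 2455434 < JDN 2455688, so the second date is earlier.

second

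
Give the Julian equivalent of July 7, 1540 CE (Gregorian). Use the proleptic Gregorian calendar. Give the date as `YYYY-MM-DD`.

1540-06-27

At this point the Julian calendar is 10 days behind the Gregorian.
7 July 1540 Gregorian − 10 days → 27 June 1540 Julian.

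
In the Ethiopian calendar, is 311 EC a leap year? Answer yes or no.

yes

311 mod 4 = 3; in the Ethiopian calendar a year is leap when year mod 4 = 3, so it is a leap year.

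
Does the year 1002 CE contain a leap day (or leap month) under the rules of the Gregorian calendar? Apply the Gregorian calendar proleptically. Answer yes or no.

no

1002 is not divisible by 4, so it is a common year.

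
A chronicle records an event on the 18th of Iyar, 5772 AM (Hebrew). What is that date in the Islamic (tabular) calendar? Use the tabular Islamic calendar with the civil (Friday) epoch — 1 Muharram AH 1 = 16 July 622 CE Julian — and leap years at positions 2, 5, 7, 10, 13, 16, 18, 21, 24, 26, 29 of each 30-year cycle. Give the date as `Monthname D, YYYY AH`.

Jumada al-Thani 18, 1433 AH

Both dates share Julian Day Number 2456058; in the tabular Islamic calendar that is 18 Jumada al-Thani 1433 AH.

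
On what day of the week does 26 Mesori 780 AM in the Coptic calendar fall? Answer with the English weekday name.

Thursday

This is JDN 2109915 (25 August 1064 Gregorian).
JDN 2109915 mod 7 = 3, and JDN 0 was a Monday, so this is a Thursday.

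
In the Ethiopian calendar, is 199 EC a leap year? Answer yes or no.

yes

199 mod 4 = 3; in the Ethiopian calendar a year is leap when year mod 4 = 3, so it is a leap year.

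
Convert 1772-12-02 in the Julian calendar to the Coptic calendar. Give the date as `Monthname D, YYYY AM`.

Julian Day Number of the source date = 2368617.
Converting JDN 2368617 to the Coptic calendar gives 6 Koiak 1489 AM.

Koiak 6, 1489 AM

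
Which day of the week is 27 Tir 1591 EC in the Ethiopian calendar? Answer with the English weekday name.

This is JDN 2305114 (1 February 1599 Gregorian).
2305114 ≡ 0 (mod 7); counting from Monday = 0 gives Monday.

Monday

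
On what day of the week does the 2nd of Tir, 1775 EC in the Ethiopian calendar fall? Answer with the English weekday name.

This is JDN 2372295 (8 January 1783 Gregorian).
Since JDN mod 7 = 2 (0 = Monday), the day is Wednesday.

Wednesday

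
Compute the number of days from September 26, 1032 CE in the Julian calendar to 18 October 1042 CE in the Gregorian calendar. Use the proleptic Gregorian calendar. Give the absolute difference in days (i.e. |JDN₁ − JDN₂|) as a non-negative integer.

3668

First date → JDN 2098265; second date → JDN 2101933.
The interval is |2098265 − 2101933| = 3668 days.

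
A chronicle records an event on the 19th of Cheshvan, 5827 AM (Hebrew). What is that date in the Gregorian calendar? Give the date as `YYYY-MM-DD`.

Julian Day Number of the source date = 2475962.
Converting JDN 2475962 to the Gregorian calendar gives 7 November 2066 CE.

2066-11-07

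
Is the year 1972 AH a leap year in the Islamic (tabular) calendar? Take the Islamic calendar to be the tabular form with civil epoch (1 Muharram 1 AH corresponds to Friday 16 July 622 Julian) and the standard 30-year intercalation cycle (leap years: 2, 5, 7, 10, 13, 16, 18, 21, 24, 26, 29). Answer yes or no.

no

Year 1972 AH is year 22 of its 30-year cycle; leap positions are 2, 5, 7, 10, 13, 16, 18, 21, 24, 26, 29, so it is a common year (354 days).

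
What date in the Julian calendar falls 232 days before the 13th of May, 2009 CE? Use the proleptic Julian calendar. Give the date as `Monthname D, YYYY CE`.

September 23, 2008 CE

JDN of the 13th of May, 2009 CE = 2454978.
2454978 − 232 = 2454746.
JDN 2454746 in the Julian calendar is September 23, 2008 CE.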